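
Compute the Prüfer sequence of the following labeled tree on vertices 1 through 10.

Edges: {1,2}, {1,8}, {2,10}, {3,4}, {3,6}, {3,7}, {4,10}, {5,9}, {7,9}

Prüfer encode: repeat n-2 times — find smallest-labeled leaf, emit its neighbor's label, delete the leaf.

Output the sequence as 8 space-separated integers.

Answer: 9 3 1 2 10 7 3 4

Derivation:
Step 1: leaves = {5,6,8}. Remove smallest leaf 5, emit neighbor 9.
Step 2: leaves = {6,8,9}. Remove smallest leaf 6, emit neighbor 3.
Step 3: leaves = {8,9}. Remove smallest leaf 8, emit neighbor 1.
Step 4: leaves = {1,9}. Remove smallest leaf 1, emit neighbor 2.
Step 5: leaves = {2,9}. Remove smallest leaf 2, emit neighbor 10.
Step 6: leaves = {9,10}. Remove smallest leaf 9, emit neighbor 7.
Step 7: leaves = {7,10}. Remove smallest leaf 7, emit neighbor 3.
Step 8: leaves = {3,10}. Remove smallest leaf 3, emit neighbor 4.
Done: 2 vertices remain (4, 10). Sequence = [9 3 1 2 10 7 3 4]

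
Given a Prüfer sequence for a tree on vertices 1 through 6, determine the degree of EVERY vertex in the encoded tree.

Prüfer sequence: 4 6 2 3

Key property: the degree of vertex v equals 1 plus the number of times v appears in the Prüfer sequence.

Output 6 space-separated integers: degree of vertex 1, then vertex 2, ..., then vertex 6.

Answer: 1 2 2 2 1 2

Derivation:
p_1 = 4: count[4] becomes 1
p_2 = 6: count[6] becomes 1
p_3 = 2: count[2] becomes 1
p_4 = 3: count[3] becomes 1
Degrees (1 + count): deg[1]=1+0=1, deg[2]=1+1=2, deg[3]=1+1=2, deg[4]=1+1=2, deg[5]=1+0=1, deg[6]=1+1=2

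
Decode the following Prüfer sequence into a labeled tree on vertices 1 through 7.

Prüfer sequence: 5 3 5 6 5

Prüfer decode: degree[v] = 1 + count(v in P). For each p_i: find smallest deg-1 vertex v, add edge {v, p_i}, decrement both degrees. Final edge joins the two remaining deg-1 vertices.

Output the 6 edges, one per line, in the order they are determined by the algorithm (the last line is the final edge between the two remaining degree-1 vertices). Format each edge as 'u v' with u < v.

Answer: 1 5
2 3
3 5
4 6
5 6
5 7

Derivation:
Initial degrees: {1:1, 2:1, 3:2, 4:1, 5:4, 6:2, 7:1}
Step 1: smallest deg-1 vertex = 1, p_1 = 5. Add edge {1,5}. Now deg[1]=0, deg[5]=3.
Step 2: smallest deg-1 vertex = 2, p_2 = 3. Add edge {2,3}. Now deg[2]=0, deg[3]=1.
Step 3: smallest deg-1 vertex = 3, p_3 = 5. Add edge {3,5}. Now deg[3]=0, deg[5]=2.
Step 4: smallest deg-1 vertex = 4, p_4 = 6. Add edge {4,6}. Now deg[4]=0, deg[6]=1.
Step 5: smallest deg-1 vertex = 6, p_5 = 5. Add edge {5,6}. Now deg[6]=0, deg[5]=1.
Final: two remaining deg-1 vertices are 5, 7. Add edge {5,7}.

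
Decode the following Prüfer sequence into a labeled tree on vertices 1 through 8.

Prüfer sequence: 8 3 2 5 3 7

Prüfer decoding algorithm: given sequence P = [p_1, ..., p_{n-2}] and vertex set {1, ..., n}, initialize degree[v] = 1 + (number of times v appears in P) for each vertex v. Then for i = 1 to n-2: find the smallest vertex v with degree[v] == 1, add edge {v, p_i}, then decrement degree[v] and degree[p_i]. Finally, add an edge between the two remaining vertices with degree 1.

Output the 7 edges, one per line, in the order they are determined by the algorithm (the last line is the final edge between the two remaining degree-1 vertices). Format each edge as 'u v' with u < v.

Initial degrees: {1:1, 2:2, 3:3, 4:1, 5:2, 6:1, 7:2, 8:2}
Step 1: smallest deg-1 vertex = 1, p_1 = 8. Add edge {1,8}. Now deg[1]=0, deg[8]=1.
Step 2: smallest deg-1 vertex = 4, p_2 = 3. Add edge {3,4}. Now deg[4]=0, deg[3]=2.
Step 3: smallest deg-1 vertex = 6, p_3 = 2. Add edge {2,6}. Now deg[6]=0, deg[2]=1.
Step 4: smallest deg-1 vertex = 2, p_4 = 5. Add edge {2,5}. Now deg[2]=0, deg[5]=1.
Step 5: smallest deg-1 vertex = 5, p_5 = 3. Add edge {3,5}. Now deg[5]=0, deg[3]=1.
Step 6: smallest deg-1 vertex = 3, p_6 = 7. Add edge {3,7}. Now deg[3]=0, deg[7]=1.
Final: two remaining deg-1 vertices are 7, 8. Add edge {7,8}.

Answer: 1 8
3 4
2 6
2 5
3 5
3 7
7 8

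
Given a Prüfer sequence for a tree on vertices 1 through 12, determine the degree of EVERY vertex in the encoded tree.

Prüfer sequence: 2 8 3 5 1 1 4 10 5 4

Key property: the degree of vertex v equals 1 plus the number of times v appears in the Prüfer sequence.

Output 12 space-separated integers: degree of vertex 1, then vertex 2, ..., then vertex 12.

Answer: 3 2 2 3 3 1 1 2 1 2 1 1

Derivation:
p_1 = 2: count[2] becomes 1
p_2 = 8: count[8] becomes 1
p_3 = 3: count[3] becomes 1
p_4 = 5: count[5] becomes 1
p_5 = 1: count[1] becomes 1
p_6 = 1: count[1] becomes 2
p_7 = 4: count[4] becomes 1
p_8 = 10: count[10] becomes 1
p_9 = 5: count[5] becomes 2
p_10 = 4: count[4] becomes 2
Degrees (1 + count): deg[1]=1+2=3, deg[2]=1+1=2, deg[3]=1+1=2, deg[4]=1+2=3, deg[5]=1+2=3, deg[6]=1+0=1, deg[7]=1+0=1, deg[8]=1+1=2, deg[9]=1+0=1, deg[10]=1+1=2, deg[11]=1+0=1, deg[12]=1+0=1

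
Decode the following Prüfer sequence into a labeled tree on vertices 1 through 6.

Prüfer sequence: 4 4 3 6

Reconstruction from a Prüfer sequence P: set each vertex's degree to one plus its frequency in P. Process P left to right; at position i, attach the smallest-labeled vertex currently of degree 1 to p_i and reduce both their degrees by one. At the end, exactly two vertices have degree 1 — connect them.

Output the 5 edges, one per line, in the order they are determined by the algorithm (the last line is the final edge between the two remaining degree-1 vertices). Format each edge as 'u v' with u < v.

Answer: 1 4
2 4
3 4
3 6
5 6

Derivation:
Initial degrees: {1:1, 2:1, 3:2, 4:3, 5:1, 6:2}
Step 1: smallest deg-1 vertex = 1, p_1 = 4. Add edge {1,4}. Now deg[1]=0, deg[4]=2.
Step 2: smallest deg-1 vertex = 2, p_2 = 4. Add edge {2,4}. Now deg[2]=0, deg[4]=1.
Step 3: smallest deg-1 vertex = 4, p_3 = 3. Add edge {3,4}. Now deg[4]=0, deg[3]=1.
Step 4: smallest deg-1 vertex = 3, p_4 = 6. Add edge {3,6}. Now deg[3]=0, deg[6]=1.
Final: two remaining deg-1 vertices are 5, 6. Add edge {5,6}.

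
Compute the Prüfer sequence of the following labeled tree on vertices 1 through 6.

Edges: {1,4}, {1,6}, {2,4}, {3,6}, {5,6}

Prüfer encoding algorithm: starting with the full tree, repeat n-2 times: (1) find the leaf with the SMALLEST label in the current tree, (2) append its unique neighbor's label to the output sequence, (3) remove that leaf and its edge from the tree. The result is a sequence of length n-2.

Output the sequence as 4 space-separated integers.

Step 1: leaves = {2,3,5}. Remove smallest leaf 2, emit neighbor 4.
Step 2: leaves = {3,4,5}. Remove smallest leaf 3, emit neighbor 6.
Step 3: leaves = {4,5}. Remove smallest leaf 4, emit neighbor 1.
Step 4: leaves = {1,5}. Remove smallest leaf 1, emit neighbor 6.
Done: 2 vertices remain (5, 6). Sequence = [4 6 1 6]

Answer: 4 6 1 6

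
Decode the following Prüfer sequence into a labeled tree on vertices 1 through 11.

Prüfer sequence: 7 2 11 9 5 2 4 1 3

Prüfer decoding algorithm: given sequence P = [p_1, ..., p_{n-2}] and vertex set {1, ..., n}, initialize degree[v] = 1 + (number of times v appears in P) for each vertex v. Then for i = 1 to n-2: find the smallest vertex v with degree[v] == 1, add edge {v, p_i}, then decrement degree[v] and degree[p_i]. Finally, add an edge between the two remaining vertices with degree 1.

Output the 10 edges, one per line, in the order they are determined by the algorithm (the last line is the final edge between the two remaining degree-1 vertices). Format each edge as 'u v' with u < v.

Answer: 6 7
2 7
8 11
9 10
5 9
2 5
2 4
1 4
1 3
3 11

Derivation:
Initial degrees: {1:2, 2:3, 3:2, 4:2, 5:2, 6:1, 7:2, 8:1, 9:2, 10:1, 11:2}
Step 1: smallest deg-1 vertex = 6, p_1 = 7. Add edge {6,7}. Now deg[6]=0, deg[7]=1.
Step 2: smallest deg-1 vertex = 7, p_2 = 2. Add edge {2,7}. Now deg[7]=0, deg[2]=2.
Step 3: smallest deg-1 vertex = 8, p_3 = 11. Add edge {8,11}. Now deg[8]=0, deg[11]=1.
Step 4: smallest deg-1 vertex = 10, p_4 = 9. Add edge {9,10}. Now deg[10]=0, deg[9]=1.
Step 5: smallest deg-1 vertex = 9, p_5 = 5. Add edge {5,9}. Now deg[9]=0, deg[5]=1.
Step 6: smallest deg-1 vertex = 5, p_6 = 2. Add edge {2,5}. Now deg[5]=0, deg[2]=1.
Step 7: smallest deg-1 vertex = 2, p_7 = 4. Add edge {2,4}. Now deg[2]=0, deg[4]=1.
Step 8: smallest deg-1 vertex = 4, p_8 = 1. Add edge {1,4}. Now deg[4]=0, deg[1]=1.
Step 9: smallest deg-1 vertex = 1, p_9 = 3. Add edge {1,3}. Now deg[1]=0, deg[3]=1.
Final: two remaining deg-1 vertices are 3, 11. Add edge {3,11}.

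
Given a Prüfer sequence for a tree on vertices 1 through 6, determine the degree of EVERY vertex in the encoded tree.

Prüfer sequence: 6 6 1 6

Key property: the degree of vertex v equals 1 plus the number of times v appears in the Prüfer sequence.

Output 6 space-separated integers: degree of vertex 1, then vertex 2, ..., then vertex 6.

p_1 = 6: count[6] becomes 1
p_2 = 6: count[6] becomes 2
p_3 = 1: count[1] becomes 1
p_4 = 6: count[6] becomes 3
Degrees (1 + count): deg[1]=1+1=2, deg[2]=1+0=1, deg[3]=1+0=1, deg[4]=1+0=1, deg[5]=1+0=1, deg[6]=1+3=4

Answer: 2 1 1 1 1 4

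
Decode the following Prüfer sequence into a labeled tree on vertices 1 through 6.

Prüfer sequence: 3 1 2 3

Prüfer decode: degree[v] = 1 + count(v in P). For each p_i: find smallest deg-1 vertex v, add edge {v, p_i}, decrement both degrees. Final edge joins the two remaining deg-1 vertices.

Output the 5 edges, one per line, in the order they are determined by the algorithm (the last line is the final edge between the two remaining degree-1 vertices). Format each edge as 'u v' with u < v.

Initial degrees: {1:2, 2:2, 3:3, 4:1, 5:1, 6:1}
Step 1: smallest deg-1 vertex = 4, p_1 = 3. Add edge {3,4}. Now deg[4]=0, deg[3]=2.
Step 2: smallest deg-1 vertex = 5, p_2 = 1. Add edge {1,5}. Now deg[5]=0, deg[1]=1.
Step 3: smallest deg-1 vertex = 1, p_3 = 2. Add edge {1,2}. Now deg[1]=0, deg[2]=1.
Step 4: smallest deg-1 vertex = 2, p_4 = 3. Add edge {2,3}. Now deg[2]=0, deg[3]=1.
Final: two remaining deg-1 vertices are 3, 6. Add edge {3,6}.

Answer: 3 4
1 5
1 2
2 3
3 6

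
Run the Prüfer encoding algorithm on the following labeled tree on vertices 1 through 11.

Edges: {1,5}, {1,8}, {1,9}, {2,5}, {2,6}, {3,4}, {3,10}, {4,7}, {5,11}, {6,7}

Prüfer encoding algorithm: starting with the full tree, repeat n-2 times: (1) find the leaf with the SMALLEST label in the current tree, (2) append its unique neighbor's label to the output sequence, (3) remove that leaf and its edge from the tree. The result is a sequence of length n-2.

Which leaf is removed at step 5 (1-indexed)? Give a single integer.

Answer: 3

Derivation:
Step 1: current leaves = {8,9,10,11}. Remove leaf 8 (neighbor: 1).
Step 2: current leaves = {9,10,11}. Remove leaf 9 (neighbor: 1).
Step 3: current leaves = {1,10,11}. Remove leaf 1 (neighbor: 5).
Step 4: current leaves = {10,11}. Remove leaf 10 (neighbor: 3).
Step 5: current leaves = {3,11}. Remove leaf 3 (neighbor: 4).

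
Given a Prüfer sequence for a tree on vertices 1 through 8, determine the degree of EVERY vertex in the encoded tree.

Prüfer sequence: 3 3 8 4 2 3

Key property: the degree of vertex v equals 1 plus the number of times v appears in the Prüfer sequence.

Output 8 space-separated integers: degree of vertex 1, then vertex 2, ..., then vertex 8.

p_1 = 3: count[3] becomes 1
p_2 = 3: count[3] becomes 2
p_3 = 8: count[8] becomes 1
p_4 = 4: count[4] becomes 1
p_5 = 2: count[2] becomes 1
p_6 = 3: count[3] becomes 3
Degrees (1 + count): deg[1]=1+0=1, deg[2]=1+1=2, deg[3]=1+3=4, deg[4]=1+1=2, deg[5]=1+0=1, deg[6]=1+0=1, deg[7]=1+0=1, deg[8]=1+1=2

Answer: 1 2 4 2 1 1 1 2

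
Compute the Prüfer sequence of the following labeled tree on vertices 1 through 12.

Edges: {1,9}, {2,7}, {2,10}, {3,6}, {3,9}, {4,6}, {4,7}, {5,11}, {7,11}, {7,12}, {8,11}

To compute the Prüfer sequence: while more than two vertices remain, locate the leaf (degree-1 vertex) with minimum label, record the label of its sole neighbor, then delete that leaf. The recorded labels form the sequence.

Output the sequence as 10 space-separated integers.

Step 1: leaves = {1,5,8,10,12}. Remove smallest leaf 1, emit neighbor 9.
Step 2: leaves = {5,8,9,10,12}. Remove smallest leaf 5, emit neighbor 11.
Step 3: leaves = {8,9,10,12}. Remove smallest leaf 8, emit neighbor 11.
Step 4: leaves = {9,10,11,12}. Remove smallest leaf 9, emit neighbor 3.
Step 5: leaves = {3,10,11,12}. Remove smallest leaf 3, emit neighbor 6.
Step 6: leaves = {6,10,11,12}. Remove smallest leaf 6, emit neighbor 4.
Step 7: leaves = {4,10,11,12}. Remove smallest leaf 4, emit neighbor 7.
Step 8: leaves = {10,11,12}. Remove smallest leaf 10, emit neighbor 2.
Step 9: leaves = {2,11,12}. Remove smallest leaf 2, emit neighbor 7.
Step 10: leaves = {11,12}. Remove smallest leaf 11, emit neighbor 7.
Done: 2 vertices remain (7, 12). Sequence = [9 11 11 3 6 4 7 2 7 7]

Answer: 9 11 11 3 6 4 7 2 7 7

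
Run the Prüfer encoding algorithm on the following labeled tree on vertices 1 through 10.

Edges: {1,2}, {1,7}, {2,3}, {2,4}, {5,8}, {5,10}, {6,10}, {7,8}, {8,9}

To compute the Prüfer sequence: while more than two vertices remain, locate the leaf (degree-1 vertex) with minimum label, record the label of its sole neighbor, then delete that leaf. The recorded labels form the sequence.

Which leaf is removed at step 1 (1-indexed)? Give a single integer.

Step 1: current leaves = {3,4,6,9}. Remove leaf 3 (neighbor: 2).

Answer: 3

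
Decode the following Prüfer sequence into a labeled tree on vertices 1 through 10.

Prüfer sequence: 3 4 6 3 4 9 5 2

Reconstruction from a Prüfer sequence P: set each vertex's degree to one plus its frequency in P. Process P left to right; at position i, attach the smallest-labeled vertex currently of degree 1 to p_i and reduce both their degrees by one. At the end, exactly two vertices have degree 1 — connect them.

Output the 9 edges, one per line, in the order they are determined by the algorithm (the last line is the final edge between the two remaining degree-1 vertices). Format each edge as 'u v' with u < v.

Initial degrees: {1:1, 2:2, 3:3, 4:3, 5:2, 6:2, 7:1, 8:1, 9:2, 10:1}
Step 1: smallest deg-1 vertex = 1, p_1 = 3. Add edge {1,3}. Now deg[1]=0, deg[3]=2.
Step 2: smallest deg-1 vertex = 7, p_2 = 4. Add edge {4,7}. Now deg[7]=0, deg[4]=2.
Step 3: smallest deg-1 vertex = 8, p_3 = 6. Add edge {6,8}. Now deg[8]=0, deg[6]=1.
Step 4: smallest deg-1 vertex = 6, p_4 = 3. Add edge {3,6}. Now deg[6]=0, deg[3]=1.
Step 5: smallest deg-1 vertex = 3, p_5 = 4. Add edge {3,4}. Now deg[3]=0, deg[4]=1.
Step 6: smallest deg-1 vertex = 4, p_6 = 9. Add edge {4,9}. Now deg[4]=0, deg[9]=1.
Step 7: smallest deg-1 vertex = 9, p_7 = 5. Add edge {5,9}. Now deg[9]=0, deg[5]=1.
Step 8: smallest deg-1 vertex = 5, p_8 = 2. Add edge {2,5}. Now deg[5]=0, deg[2]=1.
Final: two remaining deg-1 vertices are 2, 10. Add edge {2,10}.

Answer: 1 3
4 7
6 8
3 6
3 4
4 9
5 9
2 5
2 10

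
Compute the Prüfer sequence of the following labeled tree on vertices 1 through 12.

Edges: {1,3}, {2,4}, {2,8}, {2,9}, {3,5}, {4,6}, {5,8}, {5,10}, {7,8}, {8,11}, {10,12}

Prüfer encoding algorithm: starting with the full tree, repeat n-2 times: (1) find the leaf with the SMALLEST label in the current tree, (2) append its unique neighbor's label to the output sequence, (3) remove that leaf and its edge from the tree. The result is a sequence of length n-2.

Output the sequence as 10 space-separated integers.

Answer: 3 5 4 2 8 2 8 8 5 10

Derivation:
Step 1: leaves = {1,6,7,9,11,12}. Remove smallest leaf 1, emit neighbor 3.
Step 2: leaves = {3,6,7,9,11,12}. Remove smallest leaf 3, emit neighbor 5.
Step 3: leaves = {6,7,9,11,12}. Remove smallest leaf 6, emit neighbor 4.
Step 4: leaves = {4,7,9,11,12}. Remove smallest leaf 4, emit neighbor 2.
Step 5: leaves = {7,9,11,12}. Remove smallest leaf 7, emit neighbor 8.
Step 6: leaves = {9,11,12}. Remove smallest leaf 9, emit neighbor 2.
Step 7: leaves = {2,11,12}. Remove smallest leaf 2, emit neighbor 8.
Step 8: leaves = {11,12}. Remove smallest leaf 11, emit neighbor 8.
Step 9: leaves = {8,12}. Remove smallest leaf 8, emit neighbor 5.
Step 10: leaves = {5,12}. Remove smallest leaf 5, emit neighbor 10.
Done: 2 vertices remain (10, 12). Sequence = [3 5 4 2 8 2 8 8 5 10]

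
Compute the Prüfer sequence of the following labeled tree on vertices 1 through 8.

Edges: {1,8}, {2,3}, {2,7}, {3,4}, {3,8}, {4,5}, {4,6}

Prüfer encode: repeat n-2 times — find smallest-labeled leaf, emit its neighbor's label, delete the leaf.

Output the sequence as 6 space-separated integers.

Answer: 8 4 4 3 2 3

Derivation:
Step 1: leaves = {1,5,6,7}. Remove smallest leaf 1, emit neighbor 8.
Step 2: leaves = {5,6,7,8}. Remove smallest leaf 5, emit neighbor 4.
Step 3: leaves = {6,7,8}. Remove smallest leaf 6, emit neighbor 4.
Step 4: leaves = {4,7,8}. Remove smallest leaf 4, emit neighbor 3.
Step 5: leaves = {7,8}. Remove smallest leaf 7, emit neighbor 2.
Step 6: leaves = {2,8}. Remove smallest leaf 2, emit neighbor 3.
Done: 2 vertices remain (3, 8). Sequence = [8 4 4 3 2 3]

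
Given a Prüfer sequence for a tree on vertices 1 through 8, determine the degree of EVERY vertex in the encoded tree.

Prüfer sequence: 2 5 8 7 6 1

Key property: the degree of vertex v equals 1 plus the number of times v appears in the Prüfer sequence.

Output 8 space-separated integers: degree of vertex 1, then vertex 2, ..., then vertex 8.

p_1 = 2: count[2] becomes 1
p_2 = 5: count[5] becomes 1
p_3 = 8: count[8] becomes 1
p_4 = 7: count[7] becomes 1
p_5 = 6: count[6] becomes 1
p_6 = 1: count[1] becomes 1
Degrees (1 + count): deg[1]=1+1=2, deg[2]=1+1=2, deg[3]=1+0=1, deg[4]=1+0=1, deg[5]=1+1=2, deg[6]=1+1=2, deg[7]=1+1=2, deg[8]=1+1=2

Answer: 2 2 1 1 2 2 2 2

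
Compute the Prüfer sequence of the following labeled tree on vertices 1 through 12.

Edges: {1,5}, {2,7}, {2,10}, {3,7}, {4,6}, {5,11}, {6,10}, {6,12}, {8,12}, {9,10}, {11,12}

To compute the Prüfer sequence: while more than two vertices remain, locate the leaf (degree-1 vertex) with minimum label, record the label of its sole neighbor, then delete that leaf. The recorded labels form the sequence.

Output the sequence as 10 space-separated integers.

Answer: 5 7 6 11 2 10 12 10 6 12

Derivation:
Step 1: leaves = {1,3,4,8,9}. Remove smallest leaf 1, emit neighbor 5.
Step 2: leaves = {3,4,5,8,9}. Remove smallest leaf 3, emit neighbor 7.
Step 3: leaves = {4,5,7,8,9}. Remove smallest leaf 4, emit neighbor 6.
Step 4: leaves = {5,7,8,9}. Remove smallest leaf 5, emit neighbor 11.
Step 5: leaves = {7,8,9,11}. Remove smallest leaf 7, emit neighbor 2.
Step 6: leaves = {2,8,9,11}. Remove smallest leaf 2, emit neighbor 10.
Step 7: leaves = {8,9,11}. Remove smallest leaf 8, emit neighbor 12.
Step 8: leaves = {9,11}. Remove smallest leaf 9, emit neighbor 10.
Step 9: leaves = {10,11}. Remove smallest leaf 10, emit neighbor 6.
Step 10: leaves = {6,11}. Remove smallest leaf 6, emit neighbor 12.
Done: 2 vertices remain (11, 12). Sequence = [5 7 6 11 2 10 12 10 6 12]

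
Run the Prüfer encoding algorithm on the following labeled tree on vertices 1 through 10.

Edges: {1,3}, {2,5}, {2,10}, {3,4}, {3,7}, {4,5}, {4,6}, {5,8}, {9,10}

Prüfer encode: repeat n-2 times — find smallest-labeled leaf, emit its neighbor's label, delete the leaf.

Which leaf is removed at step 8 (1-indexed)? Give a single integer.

Step 1: current leaves = {1,6,7,8,9}. Remove leaf 1 (neighbor: 3).
Step 2: current leaves = {6,7,8,9}. Remove leaf 6 (neighbor: 4).
Step 3: current leaves = {7,8,9}. Remove leaf 7 (neighbor: 3).
Step 4: current leaves = {3,8,9}. Remove leaf 3 (neighbor: 4).
Step 5: current leaves = {4,8,9}. Remove leaf 4 (neighbor: 5).
Step 6: current leaves = {8,9}. Remove leaf 8 (neighbor: 5).
Step 7: current leaves = {5,9}. Remove leaf 5 (neighbor: 2).
Step 8: current leaves = {2,9}. Remove leaf 2 (neighbor: 10).

Answer: 2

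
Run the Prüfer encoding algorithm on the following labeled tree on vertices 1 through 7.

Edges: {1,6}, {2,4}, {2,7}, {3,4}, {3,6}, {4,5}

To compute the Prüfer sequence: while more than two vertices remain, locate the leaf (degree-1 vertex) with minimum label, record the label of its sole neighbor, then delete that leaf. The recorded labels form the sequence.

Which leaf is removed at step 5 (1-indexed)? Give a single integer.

Answer: 4

Derivation:
Step 1: current leaves = {1,5,7}. Remove leaf 1 (neighbor: 6).
Step 2: current leaves = {5,6,7}. Remove leaf 5 (neighbor: 4).
Step 3: current leaves = {6,7}. Remove leaf 6 (neighbor: 3).
Step 4: current leaves = {3,7}. Remove leaf 3 (neighbor: 4).
Step 5: current leaves = {4,7}. Remove leaf 4 (neighbor: 2).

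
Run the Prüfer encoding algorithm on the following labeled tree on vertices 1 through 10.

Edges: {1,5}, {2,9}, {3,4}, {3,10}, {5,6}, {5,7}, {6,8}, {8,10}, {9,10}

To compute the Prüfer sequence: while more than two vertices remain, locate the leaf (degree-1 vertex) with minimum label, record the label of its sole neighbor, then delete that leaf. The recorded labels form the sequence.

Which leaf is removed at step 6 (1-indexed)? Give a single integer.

Answer: 5

Derivation:
Step 1: current leaves = {1,2,4,7}. Remove leaf 1 (neighbor: 5).
Step 2: current leaves = {2,4,7}. Remove leaf 2 (neighbor: 9).
Step 3: current leaves = {4,7,9}. Remove leaf 4 (neighbor: 3).
Step 4: current leaves = {3,7,9}. Remove leaf 3 (neighbor: 10).
Step 5: current leaves = {7,9}. Remove leaf 7 (neighbor: 5).
Step 6: current leaves = {5,9}. Remove leaf 5 (neighbor: 6).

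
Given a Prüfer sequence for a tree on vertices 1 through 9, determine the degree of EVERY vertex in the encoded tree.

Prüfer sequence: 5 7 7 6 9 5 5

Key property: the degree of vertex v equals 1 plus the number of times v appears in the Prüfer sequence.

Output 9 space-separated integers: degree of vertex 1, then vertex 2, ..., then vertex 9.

Answer: 1 1 1 1 4 2 3 1 2

Derivation:
p_1 = 5: count[5] becomes 1
p_2 = 7: count[7] becomes 1
p_3 = 7: count[7] becomes 2
p_4 = 6: count[6] becomes 1
p_5 = 9: count[9] becomes 1
p_6 = 5: count[5] becomes 2
p_7 = 5: count[5] becomes 3
Degrees (1 + count): deg[1]=1+0=1, deg[2]=1+0=1, deg[3]=1+0=1, deg[4]=1+0=1, deg[5]=1+3=4, deg[6]=1+1=2, deg[7]=1+2=3, deg[8]=1+0=1, deg[9]=1+1=2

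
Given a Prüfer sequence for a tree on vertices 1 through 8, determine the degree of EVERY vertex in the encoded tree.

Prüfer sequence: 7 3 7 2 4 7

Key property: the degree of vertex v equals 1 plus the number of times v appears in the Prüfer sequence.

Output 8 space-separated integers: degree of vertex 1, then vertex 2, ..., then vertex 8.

p_1 = 7: count[7] becomes 1
p_2 = 3: count[3] becomes 1
p_3 = 7: count[7] becomes 2
p_4 = 2: count[2] becomes 1
p_5 = 4: count[4] becomes 1
p_6 = 7: count[7] becomes 3
Degrees (1 + count): deg[1]=1+0=1, deg[2]=1+1=2, deg[3]=1+1=2, deg[4]=1+1=2, deg[5]=1+0=1, deg[6]=1+0=1, deg[7]=1+3=4, deg[8]=1+0=1

Answer: 1 2 2 2 1 1 4 1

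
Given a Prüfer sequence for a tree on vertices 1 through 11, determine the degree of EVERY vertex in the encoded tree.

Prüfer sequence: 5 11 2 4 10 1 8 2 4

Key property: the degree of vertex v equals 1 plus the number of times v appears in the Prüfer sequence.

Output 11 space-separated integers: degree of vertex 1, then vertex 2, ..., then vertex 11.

Answer: 2 3 1 3 2 1 1 2 1 2 2

Derivation:
p_1 = 5: count[5] becomes 1
p_2 = 11: count[11] becomes 1
p_3 = 2: count[2] becomes 1
p_4 = 4: count[4] becomes 1
p_5 = 10: count[10] becomes 1
p_6 = 1: count[1] becomes 1
p_7 = 8: count[8] becomes 1
p_8 = 2: count[2] becomes 2
p_9 = 4: count[4] becomes 2
Degrees (1 + count): deg[1]=1+1=2, deg[2]=1+2=3, deg[3]=1+0=1, deg[4]=1+2=3, deg[5]=1+1=2, deg[6]=1+0=1, deg[7]=1+0=1, deg[8]=1+1=2, deg[9]=1+0=1, deg[10]=1+1=2, deg[11]=1+1=2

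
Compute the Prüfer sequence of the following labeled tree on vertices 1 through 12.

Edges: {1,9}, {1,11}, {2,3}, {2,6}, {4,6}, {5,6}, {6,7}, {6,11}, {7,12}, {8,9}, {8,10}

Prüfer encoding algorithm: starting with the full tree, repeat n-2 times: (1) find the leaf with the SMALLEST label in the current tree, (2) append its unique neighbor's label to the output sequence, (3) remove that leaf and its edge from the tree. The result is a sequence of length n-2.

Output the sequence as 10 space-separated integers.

Step 1: leaves = {3,4,5,10,12}. Remove smallest leaf 3, emit neighbor 2.
Step 2: leaves = {2,4,5,10,12}. Remove smallest leaf 2, emit neighbor 6.
Step 3: leaves = {4,5,10,12}. Remove smallest leaf 4, emit neighbor 6.
Step 4: leaves = {5,10,12}. Remove smallest leaf 5, emit neighbor 6.
Step 5: leaves = {10,12}. Remove smallest leaf 10, emit neighbor 8.
Step 6: leaves = {8,12}. Remove smallest leaf 8, emit neighbor 9.
Step 7: leaves = {9,12}. Remove smallest leaf 9, emit neighbor 1.
Step 8: leaves = {1,12}. Remove smallest leaf 1, emit neighbor 11.
Step 9: leaves = {11,12}. Remove smallest leaf 11, emit neighbor 6.
Step 10: leaves = {6,12}. Remove smallest leaf 6, emit neighbor 7.
Done: 2 vertices remain (7, 12). Sequence = [2 6 6 6 8 9 1 11 6 7]

Answer: 2 6 6 6 8 9 1 11 6 7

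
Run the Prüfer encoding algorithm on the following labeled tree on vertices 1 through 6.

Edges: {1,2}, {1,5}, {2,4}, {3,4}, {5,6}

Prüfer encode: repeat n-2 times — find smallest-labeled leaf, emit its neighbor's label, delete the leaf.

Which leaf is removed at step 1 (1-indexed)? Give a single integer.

Step 1: current leaves = {3,6}. Remove leaf 3 (neighbor: 4).

Answer: 3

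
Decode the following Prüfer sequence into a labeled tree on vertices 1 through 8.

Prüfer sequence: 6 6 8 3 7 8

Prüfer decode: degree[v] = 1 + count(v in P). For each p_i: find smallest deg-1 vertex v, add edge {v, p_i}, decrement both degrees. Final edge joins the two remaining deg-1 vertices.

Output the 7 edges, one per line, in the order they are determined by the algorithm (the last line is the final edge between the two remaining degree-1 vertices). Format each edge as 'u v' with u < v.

Initial degrees: {1:1, 2:1, 3:2, 4:1, 5:1, 6:3, 7:2, 8:3}
Step 1: smallest deg-1 vertex = 1, p_1 = 6. Add edge {1,6}. Now deg[1]=0, deg[6]=2.
Step 2: smallest deg-1 vertex = 2, p_2 = 6. Add edge {2,6}. Now deg[2]=0, deg[6]=1.
Step 3: smallest deg-1 vertex = 4, p_3 = 8. Add edge {4,8}. Now deg[4]=0, deg[8]=2.
Step 4: smallest deg-1 vertex = 5, p_4 = 3. Add edge {3,5}. Now deg[5]=0, deg[3]=1.
Step 5: smallest deg-1 vertex = 3, p_5 = 7. Add edge {3,7}. Now deg[3]=0, deg[7]=1.
Step 6: smallest deg-1 vertex = 6, p_6 = 8. Add edge {6,8}. Now deg[6]=0, deg[8]=1.
Final: two remaining deg-1 vertices are 7, 8. Add edge {7,8}.

Answer: 1 6
2 6
4 8
3 5
3 7
6 8
7 8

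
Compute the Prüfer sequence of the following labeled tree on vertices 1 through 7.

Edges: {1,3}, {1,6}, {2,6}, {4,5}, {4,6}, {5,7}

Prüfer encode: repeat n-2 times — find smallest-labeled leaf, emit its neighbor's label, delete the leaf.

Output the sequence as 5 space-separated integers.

Step 1: leaves = {2,3,7}. Remove smallest leaf 2, emit neighbor 6.
Step 2: leaves = {3,7}. Remove smallest leaf 3, emit neighbor 1.
Step 3: leaves = {1,7}. Remove smallest leaf 1, emit neighbor 6.
Step 4: leaves = {6,7}. Remove smallest leaf 6, emit neighbor 4.
Step 5: leaves = {4,7}. Remove smallest leaf 4, emit neighbor 5.
Done: 2 vertices remain (5, 7). Sequence = [6 1 6 4 5]

Answer: 6 1 6 4 5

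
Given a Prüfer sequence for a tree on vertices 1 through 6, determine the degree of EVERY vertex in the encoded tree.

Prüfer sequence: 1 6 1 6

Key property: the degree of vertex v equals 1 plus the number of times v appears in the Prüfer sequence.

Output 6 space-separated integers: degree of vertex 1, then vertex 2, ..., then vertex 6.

p_1 = 1: count[1] becomes 1
p_2 = 6: count[6] becomes 1
p_3 = 1: count[1] becomes 2
p_4 = 6: count[6] becomes 2
Degrees (1 + count): deg[1]=1+2=3, deg[2]=1+0=1, deg[3]=1+0=1, deg[4]=1+0=1, deg[5]=1+0=1, deg[6]=1+2=3

Answer: 3 1 1 1 1 3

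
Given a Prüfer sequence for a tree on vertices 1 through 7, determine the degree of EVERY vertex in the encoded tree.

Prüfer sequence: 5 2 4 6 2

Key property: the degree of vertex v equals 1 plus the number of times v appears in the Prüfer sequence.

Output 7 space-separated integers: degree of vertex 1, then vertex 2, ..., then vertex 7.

p_1 = 5: count[5] becomes 1
p_2 = 2: count[2] becomes 1
p_3 = 4: count[4] becomes 1
p_4 = 6: count[6] becomes 1
p_5 = 2: count[2] becomes 2
Degrees (1 + count): deg[1]=1+0=1, deg[2]=1+2=3, deg[3]=1+0=1, deg[4]=1+1=2, deg[5]=1+1=2, deg[6]=1+1=2, deg[7]=1+0=1

Answer: 1 3 1 2 2 2 1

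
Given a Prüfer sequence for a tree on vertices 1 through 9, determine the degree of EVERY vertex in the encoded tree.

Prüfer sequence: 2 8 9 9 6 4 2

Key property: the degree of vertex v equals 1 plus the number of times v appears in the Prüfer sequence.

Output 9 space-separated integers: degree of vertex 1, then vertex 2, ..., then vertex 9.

p_1 = 2: count[2] becomes 1
p_2 = 8: count[8] becomes 1
p_3 = 9: count[9] becomes 1
p_4 = 9: count[9] becomes 2
p_5 = 6: count[6] becomes 1
p_6 = 4: count[4] becomes 1
p_7 = 2: count[2] becomes 2
Degrees (1 + count): deg[1]=1+0=1, deg[2]=1+2=3, deg[3]=1+0=1, deg[4]=1+1=2, deg[5]=1+0=1, deg[6]=1+1=2, deg[7]=1+0=1, deg[8]=1+1=2, deg[9]=1+2=3

Answer: 1 3 1 2 1 2 1 2 3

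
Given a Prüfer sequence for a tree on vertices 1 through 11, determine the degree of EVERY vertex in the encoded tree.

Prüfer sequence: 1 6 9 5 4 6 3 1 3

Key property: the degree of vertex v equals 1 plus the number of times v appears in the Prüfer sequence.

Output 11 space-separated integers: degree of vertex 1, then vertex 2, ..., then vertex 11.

Answer: 3 1 3 2 2 3 1 1 2 1 1

Derivation:
p_1 = 1: count[1] becomes 1
p_2 = 6: count[6] becomes 1
p_3 = 9: count[9] becomes 1
p_4 = 5: count[5] becomes 1
p_5 = 4: count[4] becomes 1
p_6 = 6: count[6] becomes 2
p_7 = 3: count[3] becomes 1
p_8 = 1: count[1] becomes 2
p_9 = 3: count[3] becomes 2
Degrees (1 + count): deg[1]=1+2=3, deg[2]=1+0=1, deg[3]=1+2=3, deg[4]=1+1=2, deg[5]=1+1=2, deg[6]=1+2=3, deg[7]=1+0=1, deg[8]=1+0=1, deg[9]=1+1=2, deg[10]=1+0=1, deg[11]=1+0=1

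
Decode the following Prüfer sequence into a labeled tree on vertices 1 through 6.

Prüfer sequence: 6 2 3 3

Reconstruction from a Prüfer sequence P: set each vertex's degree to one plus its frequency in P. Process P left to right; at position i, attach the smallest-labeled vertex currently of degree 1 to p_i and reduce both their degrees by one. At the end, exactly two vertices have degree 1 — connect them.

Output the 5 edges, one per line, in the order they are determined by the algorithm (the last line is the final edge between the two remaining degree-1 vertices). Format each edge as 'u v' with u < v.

Answer: 1 6
2 4
2 3
3 5
3 6

Derivation:
Initial degrees: {1:1, 2:2, 3:3, 4:1, 5:1, 6:2}
Step 1: smallest deg-1 vertex = 1, p_1 = 6. Add edge {1,6}. Now deg[1]=0, deg[6]=1.
Step 2: smallest deg-1 vertex = 4, p_2 = 2. Add edge {2,4}. Now deg[4]=0, deg[2]=1.
Step 3: smallest deg-1 vertex = 2, p_3 = 3. Add edge {2,3}. Now deg[2]=0, deg[3]=2.
Step 4: smallest deg-1 vertex = 5, p_4 = 3. Add edge {3,5}. Now deg[5]=0, deg[3]=1.
Final: two remaining deg-1 vertices are 3, 6. Add edge {3,6}.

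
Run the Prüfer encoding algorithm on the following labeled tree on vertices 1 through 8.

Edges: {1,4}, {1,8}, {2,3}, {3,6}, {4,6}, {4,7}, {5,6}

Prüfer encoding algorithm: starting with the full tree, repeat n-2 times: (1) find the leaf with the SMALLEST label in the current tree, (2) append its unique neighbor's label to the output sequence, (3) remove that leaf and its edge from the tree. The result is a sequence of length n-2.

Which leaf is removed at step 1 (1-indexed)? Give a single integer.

Answer: 2

Derivation:
Step 1: current leaves = {2,5,7,8}. Remove leaf 2 (neighbor: 3).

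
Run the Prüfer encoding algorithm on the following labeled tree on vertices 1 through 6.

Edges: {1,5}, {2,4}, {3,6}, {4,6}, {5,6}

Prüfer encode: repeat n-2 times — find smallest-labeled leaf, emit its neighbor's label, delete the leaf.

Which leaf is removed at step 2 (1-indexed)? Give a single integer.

Step 1: current leaves = {1,2,3}. Remove leaf 1 (neighbor: 5).
Step 2: current leaves = {2,3,5}. Remove leaf 2 (neighbor: 4).

Answer: 2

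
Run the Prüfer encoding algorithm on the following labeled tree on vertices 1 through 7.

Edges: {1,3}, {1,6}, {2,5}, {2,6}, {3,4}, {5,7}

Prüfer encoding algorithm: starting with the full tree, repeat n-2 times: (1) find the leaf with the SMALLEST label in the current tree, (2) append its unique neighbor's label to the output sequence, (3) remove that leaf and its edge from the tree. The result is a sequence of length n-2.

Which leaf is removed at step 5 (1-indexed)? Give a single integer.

Step 1: current leaves = {4,7}. Remove leaf 4 (neighbor: 3).
Step 2: current leaves = {3,7}. Remove leaf 3 (neighbor: 1).
Step 3: current leaves = {1,7}. Remove leaf 1 (neighbor: 6).
Step 4: current leaves = {6,7}. Remove leaf 6 (neighbor: 2).
Step 5: current leaves = {2,7}. Remove leaf 2 (neighbor: 5).

Answer: 2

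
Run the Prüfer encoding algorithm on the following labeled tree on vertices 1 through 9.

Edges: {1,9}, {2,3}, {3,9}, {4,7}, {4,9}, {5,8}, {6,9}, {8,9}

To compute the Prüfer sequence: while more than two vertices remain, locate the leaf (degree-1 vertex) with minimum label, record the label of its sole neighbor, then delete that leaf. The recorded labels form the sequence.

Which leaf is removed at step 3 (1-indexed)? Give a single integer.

Step 1: current leaves = {1,2,5,6,7}. Remove leaf 1 (neighbor: 9).
Step 2: current leaves = {2,5,6,7}. Remove leaf 2 (neighbor: 3).
Step 3: current leaves = {3,5,6,7}. Remove leaf 3 (neighbor: 9).

Answer: 3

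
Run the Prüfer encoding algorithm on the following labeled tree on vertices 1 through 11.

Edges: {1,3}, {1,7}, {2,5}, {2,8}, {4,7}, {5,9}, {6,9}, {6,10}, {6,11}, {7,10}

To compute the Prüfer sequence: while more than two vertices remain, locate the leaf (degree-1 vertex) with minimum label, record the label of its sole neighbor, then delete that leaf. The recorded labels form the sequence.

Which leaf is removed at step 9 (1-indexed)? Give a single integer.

Answer: 10

Derivation:
Step 1: current leaves = {3,4,8,11}. Remove leaf 3 (neighbor: 1).
Step 2: current leaves = {1,4,8,11}. Remove leaf 1 (neighbor: 7).
Step 3: current leaves = {4,8,11}. Remove leaf 4 (neighbor: 7).
Step 4: current leaves = {7,8,11}. Remove leaf 7 (neighbor: 10).
Step 5: current leaves = {8,10,11}. Remove leaf 8 (neighbor: 2).
Step 6: current leaves = {2,10,11}. Remove leaf 2 (neighbor: 5).
Step 7: current leaves = {5,10,11}. Remove leaf 5 (neighbor: 9).
Step 8: current leaves = {9,10,11}. Remove leaf 9 (neighbor: 6).
Step 9: current leaves = {10,11}. Remove leaf 10 (neighbor: 6).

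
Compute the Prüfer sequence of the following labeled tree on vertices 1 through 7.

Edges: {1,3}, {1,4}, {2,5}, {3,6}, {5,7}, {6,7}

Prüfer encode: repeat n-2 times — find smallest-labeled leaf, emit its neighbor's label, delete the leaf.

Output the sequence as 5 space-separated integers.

Step 1: leaves = {2,4}. Remove smallest leaf 2, emit neighbor 5.
Step 2: leaves = {4,5}. Remove smallest leaf 4, emit neighbor 1.
Step 3: leaves = {1,5}. Remove smallest leaf 1, emit neighbor 3.
Step 4: leaves = {3,5}. Remove smallest leaf 3, emit neighbor 6.
Step 5: leaves = {5,6}. Remove smallest leaf 5, emit neighbor 7.
Done: 2 vertices remain (6, 7). Sequence = [5 1 3 6 7]

Answer: 5 1 3 6 7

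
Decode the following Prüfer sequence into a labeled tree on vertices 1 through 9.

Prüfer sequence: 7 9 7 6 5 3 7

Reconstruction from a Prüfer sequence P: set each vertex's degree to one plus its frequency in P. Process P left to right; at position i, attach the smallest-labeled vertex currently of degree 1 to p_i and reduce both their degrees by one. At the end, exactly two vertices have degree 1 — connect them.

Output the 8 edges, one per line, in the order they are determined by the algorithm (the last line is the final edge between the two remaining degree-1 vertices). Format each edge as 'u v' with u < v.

Answer: 1 7
2 9
4 7
6 8
5 6
3 5
3 7
7 9

Derivation:
Initial degrees: {1:1, 2:1, 3:2, 4:1, 5:2, 6:2, 7:4, 8:1, 9:2}
Step 1: smallest deg-1 vertex = 1, p_1 = 7. Add edge {1,7}. Now deg[1]=0, deg[7]=3.
Step 2: smallest deg-1 vertex = 2, p_2 = 9. Add edge {2,9}. Now deg[2]=0, deg[9]=1.
Step 3: smallest deg-1 vertex = 4, p_3 = 7. Add edge {4,7}. Now deg[4]=0, deg[7]=2.
Step 4: smallest deg-1 vertex = 8, p_4 = 6. Add edge {6,8}. Now deg[8]=0, deg[6]=1.
Step 5: smallest deg-1 vertex = 6, p_5 = 5. Add edge {5,6}. Now deg[6]=0, deg[5]=1.
Step 6: smallest deg-1 vertex = 5, p_6 = 3. Add edge {3,5}. Now deg[5]=0, deg[3]=1.
Step 7: smallest deg-1 vertex = 3, p_7 = 7. Add edge {3,7}. Now deg[3]=0, deg[7]=1.
Final: two remaining deg-1 vertices are 7, 9. Add edge {7,9}.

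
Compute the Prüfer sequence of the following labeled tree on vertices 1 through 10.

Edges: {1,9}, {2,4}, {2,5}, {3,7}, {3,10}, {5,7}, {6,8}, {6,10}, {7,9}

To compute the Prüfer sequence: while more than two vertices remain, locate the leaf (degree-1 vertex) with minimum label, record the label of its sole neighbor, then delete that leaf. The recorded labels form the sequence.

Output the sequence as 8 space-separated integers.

Step 1: leaves = {1,4,8}. Remove smallest leaf 1, emit neighbor 9.
Step 2: leaves = {4,8,9}. Remove smallest leaf 4, emit neighbor 2.
Step 3: leaves = {2,8,9}. Remove smallest leaf 2, emit neighbor 5.
Step 4: leaves = {5,8,9}. Remove smallest leaf 5, emit neighbor 7.
Step 5: leaves = {8,9}. Remove smallest leaf 8, emit neighbor 6.
Step 6: leaves = {6,9}. Remove smallest leaf 6, emit neighbor 10.
Step 7: leaves = {9,10}. Remove smallest leaf 9, emit neighbor 7.
Step 8: leaves = {7,10}. Remove smallest leaf 7, emit neighbor 3.
Done: 2 vertices remain (3, 10). Sequence = [9 2 5 7 6 10 7 3]

Answer: 9 2 5 7 6 10 7 3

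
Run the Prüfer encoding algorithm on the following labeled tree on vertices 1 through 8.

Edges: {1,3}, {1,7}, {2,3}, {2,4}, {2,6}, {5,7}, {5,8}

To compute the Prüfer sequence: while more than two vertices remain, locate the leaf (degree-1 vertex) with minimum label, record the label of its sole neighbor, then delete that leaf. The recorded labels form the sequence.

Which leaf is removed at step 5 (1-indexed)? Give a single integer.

Answer: 1

Derivation:
Step 1: current leaves = {4,6,8}. Remove leaf 4 (neighbor: 2).
Step 2: current leaves = {6,8}. Remove leaf 6 (neighbor: 2).
Step 3: current leaves = {2,8}. Remove leaf 2 (neighbor: 3).
Step 4: current leaves = {3,8}. Remove leaf 3 (neighbor: 1).
Step 5: current leaves = {1,8}. Remove leaf 1 (neighbor: 7).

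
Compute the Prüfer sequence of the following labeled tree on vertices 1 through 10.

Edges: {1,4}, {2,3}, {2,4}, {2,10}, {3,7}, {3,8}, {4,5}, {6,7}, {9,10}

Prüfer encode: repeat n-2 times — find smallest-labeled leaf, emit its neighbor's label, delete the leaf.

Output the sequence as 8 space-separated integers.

Answer: 4 4 2 7 3 3 2 10

Derivation:
Step 1: leaves = {1,5,6,8,9}. Remove smallest leaf 1, emit neighbor 4.
Step 2: leaves = {5,6,8,9}. Remove smallest leaf 5, emit neighbor 4.
Step 3: leaves = {4,6,8,9}. Remove smallest leaf 4, emit neighbor 2.
Step 4: leaves = {6,8,9}. Remove smallest leaf 6, emit neighbor 7.
Step 5: leaves = {7,8,9}. Remove smallest leaf 7, emit neighbor 3.
Step 6: leaves = {8,9}. Remove smallest leaf 8, emit neighbor 3.
Step 7: leaves = {3,9}. Remove smallest leaf 3, emit neighbor 2.
Step 8: leaves = {2,9}. Remove smallest leaf 2, emit neighbor 10.
Done: 2 vertices remain (9, 10). Sequence = [4 4 2 7 3 3 2 10]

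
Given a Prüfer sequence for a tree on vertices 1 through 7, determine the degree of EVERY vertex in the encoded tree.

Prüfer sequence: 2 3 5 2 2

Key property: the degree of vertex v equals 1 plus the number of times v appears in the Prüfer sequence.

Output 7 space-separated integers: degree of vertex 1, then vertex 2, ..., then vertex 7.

p_1 = 2: count[2] becomes 1
p_2 = 3: count[3] becomes 1
p_3 = 5: count[5] becomes 1
p_4 = 2: count[2] becomes 2
p_5 = 2: count[2] becomes 3
Degrees (1 + count): deg[1]=1+0=1, deg[2]=1+3=4, deg[3]=1+1=2, deg[4]=1+0=1, deg[5]=1+1=2, deg[6]=1+0=1, deg[7]=1+0=1

Answer: 1 4 2 1 2 1 1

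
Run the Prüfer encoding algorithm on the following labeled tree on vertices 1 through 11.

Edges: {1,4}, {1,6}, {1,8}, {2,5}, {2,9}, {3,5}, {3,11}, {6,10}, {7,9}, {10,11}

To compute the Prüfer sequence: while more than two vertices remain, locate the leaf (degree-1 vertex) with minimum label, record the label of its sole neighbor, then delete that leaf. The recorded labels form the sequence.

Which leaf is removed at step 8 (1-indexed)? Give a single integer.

Step 1: current leaves = {4,7,8}. Remove leaf 4 (neighbor: 1).
Step 2: current leaves = {7,8}. Remove leaf 7 (neighbor: 9).
Step 3: current leaves = {8,9}. Remove leaf 8 (neighbor: 1).
Step 4: current leaves = {1,9}. Remove leaf 1 (neighbor: 6).
Step 5: current leaves = {6,9}. Remove leaf 6 (neighbor: 10).
Step 6: current leaves = {9,10}. Remove leaf 9 (neighbor: 2).
Step 7: current leaves = {2,10}. Remove leaf 2 (neighbor: 5).
Step 8: current leaves = {5,10}. Remove leaf 5 (neighbor: 3).

Answer: 5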